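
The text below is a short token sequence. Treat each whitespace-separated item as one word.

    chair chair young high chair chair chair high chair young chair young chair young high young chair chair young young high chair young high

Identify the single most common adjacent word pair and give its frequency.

"chair young", 6 times

Bigram frequencies (highest first):
  chair young: 6
  chair chair: 4
  young high: 4
  high chair: 3
  young chair: 3
  chair high: 1
  … (2 more, each ≤ 1)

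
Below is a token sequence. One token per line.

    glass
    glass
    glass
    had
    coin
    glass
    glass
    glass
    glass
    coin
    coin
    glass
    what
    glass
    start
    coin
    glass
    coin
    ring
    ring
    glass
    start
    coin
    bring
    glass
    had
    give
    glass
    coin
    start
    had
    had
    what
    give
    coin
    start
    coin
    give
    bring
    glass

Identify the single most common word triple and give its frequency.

Trigram frequencies (highest first):
  glass glass glass: 3
  glass start coin: 2
  glass glass had: 1
  glass had coin: 1
  had coin glass: 1
  coin glass glass: 1
  … (29 more, each ≤ 1)

"glass glass glass", 3 times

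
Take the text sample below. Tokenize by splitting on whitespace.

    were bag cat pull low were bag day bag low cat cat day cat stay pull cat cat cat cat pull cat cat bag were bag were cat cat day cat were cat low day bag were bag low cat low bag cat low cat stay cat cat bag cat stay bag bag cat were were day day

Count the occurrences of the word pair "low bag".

1

Scanning the 57 overlapping bigram windows for "low bag":
  position 41–42: low bag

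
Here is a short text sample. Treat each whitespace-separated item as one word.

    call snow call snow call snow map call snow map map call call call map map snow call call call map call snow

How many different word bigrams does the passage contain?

8

23 tokens → 22 bigram windows in total.
Repeated bigrams (each contributes count−1 duplicates):
  call snow: 5
  call call: 4
  map call: 3
  snow call: 3
  call map: 2
  map map: 2
  snow map: 2
14 duplicate windows → 22 − 14 = 8 distinct.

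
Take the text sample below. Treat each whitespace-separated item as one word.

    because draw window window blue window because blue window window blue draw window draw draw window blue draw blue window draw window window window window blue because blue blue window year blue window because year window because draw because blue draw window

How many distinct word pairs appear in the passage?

42 tokens → 41 bigram windows in total.
Repeated bigrams (each contributes count−1 duplicates):
  blue window: 5
  draw window: 5
  window window: 5
  window blue: 4
  because blue: 3
  blue draw: 3
  window because: 3
  because draw: 2
  … (1 more repeated)
23 duplicate windows → 41 − 23 = 18 distinct.

18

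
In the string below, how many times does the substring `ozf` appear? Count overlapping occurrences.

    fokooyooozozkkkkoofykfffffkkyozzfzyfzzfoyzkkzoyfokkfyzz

Sliding a length-3 window over the 55 characters (53 positions):
  (no match at any position)

0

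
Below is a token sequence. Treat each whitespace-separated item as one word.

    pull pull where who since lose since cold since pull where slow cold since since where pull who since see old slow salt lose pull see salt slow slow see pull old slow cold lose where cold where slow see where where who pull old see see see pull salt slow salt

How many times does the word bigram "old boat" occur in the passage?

0

Scanning the 51 overlapping bigram windows for "old boat":
  (none found)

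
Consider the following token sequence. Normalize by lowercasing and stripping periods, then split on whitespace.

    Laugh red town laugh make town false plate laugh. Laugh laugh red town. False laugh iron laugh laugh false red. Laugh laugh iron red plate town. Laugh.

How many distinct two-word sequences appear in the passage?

18

27 tokens → 26 bigram windows in total.
Repeated bigrams (each contributes count−1 duplicates):
  laugh laugh: 4
  laugh iron: 2
  laugh red: 2
  red town: 2
  town false: 2
  town laugh: 2
8 duplicate windows → 26 − 8 = 18 distinct.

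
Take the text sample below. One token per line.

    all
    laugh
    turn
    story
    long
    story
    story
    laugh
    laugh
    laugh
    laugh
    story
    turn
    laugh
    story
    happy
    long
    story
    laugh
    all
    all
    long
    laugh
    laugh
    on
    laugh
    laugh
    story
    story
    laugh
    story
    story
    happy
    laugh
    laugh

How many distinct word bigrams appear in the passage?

35 tokens → 34 bigram windows in total.
Repeated bigrams (each contributes count−1 duplicates):
  laugh laugh: 6
  laugh story: 4
  story laugh: 3
  story story: 3
  long story: 2
  story happy: 2
14 duplicate windows → 34 − 14 = 20 distinct.

20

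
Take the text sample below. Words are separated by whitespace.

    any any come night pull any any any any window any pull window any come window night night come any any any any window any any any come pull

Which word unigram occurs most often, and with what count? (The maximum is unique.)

"any", 15 times

Unigram frequencies (highest first):
  any: 15
  come: 4
  window: 4
  night: 3
  pull: 3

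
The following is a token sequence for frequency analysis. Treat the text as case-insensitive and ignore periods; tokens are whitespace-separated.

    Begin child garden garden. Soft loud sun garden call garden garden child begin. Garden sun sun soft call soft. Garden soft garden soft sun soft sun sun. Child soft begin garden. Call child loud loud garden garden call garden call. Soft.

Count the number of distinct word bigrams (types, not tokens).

26

41 tokens → 40 bigram windows in total.
Repeated bigrams (each contributes count−1 duplicates):
  garden call: 4
  garden garden: 3
  garden soft: 3
  begin garden: 2
  call garden: 2
  call soft: 2
  soft garden: 2
  soft sun: 2
  … (2 more repeated)
14 duplicate windows → 40 − 14 = 26 distinct.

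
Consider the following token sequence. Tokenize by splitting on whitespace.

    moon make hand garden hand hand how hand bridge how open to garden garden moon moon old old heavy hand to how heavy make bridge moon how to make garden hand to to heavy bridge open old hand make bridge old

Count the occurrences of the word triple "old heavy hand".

Scanning the 39 overlapping trigram windows for "old heavy hand":
  position 18–20: old heavy hand

1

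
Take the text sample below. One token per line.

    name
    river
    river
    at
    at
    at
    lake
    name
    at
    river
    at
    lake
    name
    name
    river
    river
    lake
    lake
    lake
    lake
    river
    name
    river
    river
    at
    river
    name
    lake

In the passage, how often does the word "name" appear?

6

Scanning the 28 tokens for "name":
  position 1: name
  position 8: name
  position 13: name
  position 14: name
  position 22: name
  position 27: name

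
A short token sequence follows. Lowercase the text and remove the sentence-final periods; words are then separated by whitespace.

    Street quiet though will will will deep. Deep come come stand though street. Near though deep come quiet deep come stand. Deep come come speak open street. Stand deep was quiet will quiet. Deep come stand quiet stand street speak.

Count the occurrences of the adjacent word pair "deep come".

Scanning the 39 overlapping bigram windows for "deep come":
  position 8–9: deep come
  position 16–17: deep come
  position 19–20: deep come
  position 22–23: deep come
  position 34–35: deep come

5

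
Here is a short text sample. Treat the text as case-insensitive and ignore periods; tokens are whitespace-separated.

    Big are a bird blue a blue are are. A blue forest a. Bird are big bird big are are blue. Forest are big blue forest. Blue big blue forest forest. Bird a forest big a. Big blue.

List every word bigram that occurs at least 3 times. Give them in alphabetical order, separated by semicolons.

Bigram counts meeting the condition (at least 3 times):
  big blue: 3
  blue forest: 4

big blue; blue forest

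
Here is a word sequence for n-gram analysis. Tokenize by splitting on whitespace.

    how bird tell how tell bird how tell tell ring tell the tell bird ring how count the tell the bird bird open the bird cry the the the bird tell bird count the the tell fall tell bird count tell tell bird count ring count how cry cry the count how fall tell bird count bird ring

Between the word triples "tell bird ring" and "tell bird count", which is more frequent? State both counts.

"tell bird ring": 1 occurrence
"tell bird count": 4 occurrences

"tell bird count" (4 vs 1)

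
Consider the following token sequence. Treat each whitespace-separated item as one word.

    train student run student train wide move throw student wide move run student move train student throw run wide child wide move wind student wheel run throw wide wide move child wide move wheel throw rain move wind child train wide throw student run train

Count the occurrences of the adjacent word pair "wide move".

Scanning the 44 overlapping bigram windows for "wide move":
  position 6–7: wide move
  position 10–11: wide move
  position 21–22: wide move
  position 29–30: wide move
  position 32–33: wide move

5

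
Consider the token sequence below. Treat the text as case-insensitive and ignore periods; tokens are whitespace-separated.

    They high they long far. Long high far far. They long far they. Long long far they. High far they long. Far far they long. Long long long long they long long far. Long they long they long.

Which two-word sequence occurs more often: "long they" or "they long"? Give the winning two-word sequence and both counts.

"long they": 3 occurrences
"they long": 8 occurrences

"they long" (8 vs 3)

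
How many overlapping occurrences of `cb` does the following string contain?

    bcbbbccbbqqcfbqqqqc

2

Sliding a length-2 window over the 19 characters (18 positions):
  position 2–3: cb
  position 7–8: cb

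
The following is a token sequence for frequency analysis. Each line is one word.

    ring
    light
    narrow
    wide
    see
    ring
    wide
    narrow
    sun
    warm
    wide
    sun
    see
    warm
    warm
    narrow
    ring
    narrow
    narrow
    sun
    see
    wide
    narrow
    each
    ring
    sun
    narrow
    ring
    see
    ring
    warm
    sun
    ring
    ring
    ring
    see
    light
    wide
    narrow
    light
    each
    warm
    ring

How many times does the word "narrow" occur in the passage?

8

Scanning the 43 tokens for "narrow":
  position 3: narrow
  position 8: narrow
  position 16: narrow
  position 18: narrow
  position 19: narrow
  position 23: narrow
  position 27: narrow
  position 39: narrow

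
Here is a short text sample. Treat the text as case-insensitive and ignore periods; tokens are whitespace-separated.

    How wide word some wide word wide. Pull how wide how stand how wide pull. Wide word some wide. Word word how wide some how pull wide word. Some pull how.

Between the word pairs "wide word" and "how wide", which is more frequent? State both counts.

"wide word" (5 vs 4)

"wide word": 5 occurrences
"how wide": 4 occurrences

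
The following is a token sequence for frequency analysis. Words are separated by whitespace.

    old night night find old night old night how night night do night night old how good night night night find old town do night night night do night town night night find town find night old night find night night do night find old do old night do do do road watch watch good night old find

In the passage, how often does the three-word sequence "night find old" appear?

3

Scanning the 56 overlapping trigram windows for "night find old":
  position 3–5: night find old
  position 20–22: night find old
  position 43–45: night find old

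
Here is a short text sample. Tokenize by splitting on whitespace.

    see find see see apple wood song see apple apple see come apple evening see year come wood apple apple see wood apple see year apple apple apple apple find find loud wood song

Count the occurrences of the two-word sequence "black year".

Scanning the 33 overlapping bigram windows for "black year":
  (none found)

0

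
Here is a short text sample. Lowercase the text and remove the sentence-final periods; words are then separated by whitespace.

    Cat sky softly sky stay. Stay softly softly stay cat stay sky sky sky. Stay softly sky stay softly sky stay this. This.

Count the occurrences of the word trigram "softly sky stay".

3

Scanning the 21 overlapping trigram windows for "softly sky stay":
  position 3–5: softly sky stay
  position 16–18: softly sky stay
  position 19–21: softly sky stay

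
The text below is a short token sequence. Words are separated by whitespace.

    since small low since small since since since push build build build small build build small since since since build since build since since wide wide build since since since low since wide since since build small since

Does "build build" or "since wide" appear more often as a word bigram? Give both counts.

"build build": 3 occurrences
"since wide": 2 occurrences

"build build" (3 vs 2)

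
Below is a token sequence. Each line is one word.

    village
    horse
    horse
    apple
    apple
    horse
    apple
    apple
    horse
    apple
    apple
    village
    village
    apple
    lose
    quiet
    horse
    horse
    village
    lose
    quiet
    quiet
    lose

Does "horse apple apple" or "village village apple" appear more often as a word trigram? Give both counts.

"horse apple apple" (3 vs 1)

"horse apple apple": 3 occurrences
"village village apple": 1 occurrence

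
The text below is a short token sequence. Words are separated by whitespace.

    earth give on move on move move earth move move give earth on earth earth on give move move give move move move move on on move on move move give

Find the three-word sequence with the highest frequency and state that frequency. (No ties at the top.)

Trigram frequencies (highest first):
  move move give: 3
  on move on: 2
  move on move: 2
  on move move: 2
  give move move: 2
  move move move: 2
  … (16 more, each ≤ 1)

"move move give", 3 times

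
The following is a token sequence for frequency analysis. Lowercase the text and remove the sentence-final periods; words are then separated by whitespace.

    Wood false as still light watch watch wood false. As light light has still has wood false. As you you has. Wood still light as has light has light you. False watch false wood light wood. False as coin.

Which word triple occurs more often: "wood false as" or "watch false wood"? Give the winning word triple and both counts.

"wood false as" (4 vs 1)

"wood false as": 4 occurrences
"watch false wood": 1 occurrence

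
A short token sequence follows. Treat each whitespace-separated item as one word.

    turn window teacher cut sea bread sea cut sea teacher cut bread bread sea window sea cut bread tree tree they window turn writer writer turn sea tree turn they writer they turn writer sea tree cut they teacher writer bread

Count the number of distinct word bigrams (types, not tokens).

41 tokens → 40 bigram windows in total.
Repeated bigrams (each contributes count−1 duplicates):
  bread sea: 2
  cut bread: 2
  cut sea: 2
  sea cut: 2
  sea tree: 2
  teacher cut: 2
  turn writer: 2
7 duplicate windows → 40 − 7 = 33 distinct.

33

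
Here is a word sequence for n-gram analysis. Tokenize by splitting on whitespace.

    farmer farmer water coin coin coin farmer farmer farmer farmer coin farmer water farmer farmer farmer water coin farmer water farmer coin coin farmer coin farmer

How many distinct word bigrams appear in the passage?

7

26 tokens → 25 bigram windows in total.
Repeated bigrams (each contributes count−1 duplicates):
  farmer farmer: 6
  coin farmer: 5
  farmer water: 4
  coin coin: 3
  farmer coin: 3
  water coin: 2
  water farmer: 2
18 duplicate windows → 25 − 18 = 7 distinct.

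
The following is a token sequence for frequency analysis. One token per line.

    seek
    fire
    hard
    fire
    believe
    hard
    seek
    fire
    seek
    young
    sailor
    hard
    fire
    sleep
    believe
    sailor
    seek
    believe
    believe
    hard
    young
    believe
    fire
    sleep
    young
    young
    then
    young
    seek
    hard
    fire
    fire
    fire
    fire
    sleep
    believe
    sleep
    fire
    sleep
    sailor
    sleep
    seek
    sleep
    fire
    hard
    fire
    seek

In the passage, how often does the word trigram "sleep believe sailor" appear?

1

Scanning the 45 overlapping trigram windows for "sleep believe sailor":
  position 14–16: sleep believe sailor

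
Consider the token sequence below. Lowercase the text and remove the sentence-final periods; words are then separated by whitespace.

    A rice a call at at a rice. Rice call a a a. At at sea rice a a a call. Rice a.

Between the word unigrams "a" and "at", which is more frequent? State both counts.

"a" (10 vs 4)

"a": 10 occurrences
"at": 4 occurrences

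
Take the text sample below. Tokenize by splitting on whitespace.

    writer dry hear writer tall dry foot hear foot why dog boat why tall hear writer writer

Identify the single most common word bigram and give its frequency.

Bigram frequencies (highest first):
  hear writer: 2
  writer dry: 1
  dry hear: 1
  writer tall: 1
  tall dry: 1
  dry foot: 1
  … (9 more, each ≤ 1)

"hear writer", 2 times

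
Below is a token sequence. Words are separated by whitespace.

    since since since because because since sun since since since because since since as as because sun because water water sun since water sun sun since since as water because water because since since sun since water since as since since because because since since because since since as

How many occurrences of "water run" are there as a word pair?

0

Scanning the 48 overlapping bigram windows for "water run":
  (none found)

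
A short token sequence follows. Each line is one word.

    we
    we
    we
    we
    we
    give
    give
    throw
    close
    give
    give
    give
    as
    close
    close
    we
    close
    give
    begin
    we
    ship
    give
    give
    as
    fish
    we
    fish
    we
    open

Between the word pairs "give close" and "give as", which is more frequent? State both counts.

"give close": 0 occurrences
"give as": 2 occurrences

"give as" (2 vs 0)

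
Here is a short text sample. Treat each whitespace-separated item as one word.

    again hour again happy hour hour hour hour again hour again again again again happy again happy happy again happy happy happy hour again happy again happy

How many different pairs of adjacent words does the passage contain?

8

27 tokens → 26 bigram windows in total.
Repeated bigrams (each contributes count−1 duplicates):
  again happy: 6
  hour again: 4
  again again: 3
  happy again: 3
  happy happy: 3
  hour hour: 3
  again hour: 2
  happy hour: 2
18 duplicate windows → 26 − 18 = 8 distinct.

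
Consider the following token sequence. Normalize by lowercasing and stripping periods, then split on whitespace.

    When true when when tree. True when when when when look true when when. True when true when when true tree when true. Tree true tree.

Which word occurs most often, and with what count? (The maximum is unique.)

Unigram frequencies (highest first):
  when: 13
  true: 8
  tree: 4
  look: 1

"when", 13 times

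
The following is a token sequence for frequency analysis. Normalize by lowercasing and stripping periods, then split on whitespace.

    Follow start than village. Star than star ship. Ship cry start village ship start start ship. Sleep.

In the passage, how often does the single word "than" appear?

2

Scanning the 17 tokens for "than":
  position 3: than
  position 6: than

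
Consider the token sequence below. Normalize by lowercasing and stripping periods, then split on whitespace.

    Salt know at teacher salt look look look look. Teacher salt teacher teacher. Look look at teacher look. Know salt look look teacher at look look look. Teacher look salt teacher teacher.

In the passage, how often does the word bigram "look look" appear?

Scanning the 31 overlapping bigram windows for "look look":
  position 6–7: look look
  position 7–8: look look
  position 8–9: look look
  position 14–15: look look
  position 21–22: look look
  position 25–26: look look
  position 26–27: look look

7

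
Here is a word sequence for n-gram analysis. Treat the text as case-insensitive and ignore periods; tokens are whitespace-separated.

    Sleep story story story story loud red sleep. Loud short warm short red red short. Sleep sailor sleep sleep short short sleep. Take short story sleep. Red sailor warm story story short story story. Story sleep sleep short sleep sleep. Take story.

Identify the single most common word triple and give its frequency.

Trigram frequencies (highest first):
  story story story: 3
  sleep sleep short: 2
  sleep story story: 1
  story story loud: 1
  story loud red: 1
  loud red sleep: 1
  … (31 more, each ≤ 1)

"story story story", 3 times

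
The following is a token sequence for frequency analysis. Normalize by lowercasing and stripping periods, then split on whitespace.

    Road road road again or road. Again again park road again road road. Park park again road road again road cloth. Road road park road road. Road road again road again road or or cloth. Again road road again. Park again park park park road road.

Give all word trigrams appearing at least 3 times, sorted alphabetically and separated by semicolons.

Trigram counts meeting the condition (at least 3 times):
  again road road: 3
  road again road: 4
  road road again: 4
  road road road: 3

again road road; road again road; road road again; road road road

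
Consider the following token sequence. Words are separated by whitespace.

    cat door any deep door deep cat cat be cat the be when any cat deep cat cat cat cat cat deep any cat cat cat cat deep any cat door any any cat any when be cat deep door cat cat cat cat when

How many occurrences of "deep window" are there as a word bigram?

Scanning the 44 overlapping bigram windows for "deep window":
  (none found)

0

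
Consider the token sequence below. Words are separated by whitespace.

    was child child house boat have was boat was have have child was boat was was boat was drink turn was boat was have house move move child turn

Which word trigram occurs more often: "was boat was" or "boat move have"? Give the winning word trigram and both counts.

"was boat was": 4 occurrences
"boat move have": 0 occurrences

"was boat was" (4 vs 0)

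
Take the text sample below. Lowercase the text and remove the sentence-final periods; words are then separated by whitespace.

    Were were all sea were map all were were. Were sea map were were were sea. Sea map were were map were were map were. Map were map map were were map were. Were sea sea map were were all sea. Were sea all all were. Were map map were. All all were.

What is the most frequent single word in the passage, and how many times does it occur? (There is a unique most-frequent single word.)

"were", 26 times

Unigram frequencies (highest first):
  were: 26
  map: 12
  sea: 8
  all: 7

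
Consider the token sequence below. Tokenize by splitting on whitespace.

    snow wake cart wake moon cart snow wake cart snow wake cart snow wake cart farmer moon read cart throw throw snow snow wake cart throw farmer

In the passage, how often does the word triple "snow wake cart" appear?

Scanning the 25 overlapping trigram windows for "snow wake cart":
  position 1–3: snow wake cart
  position 7–9: snow wake cart
  position 10–12: snow wake cart
  position 13–15: snow wake cart
  position 23–25: snow wake cart

5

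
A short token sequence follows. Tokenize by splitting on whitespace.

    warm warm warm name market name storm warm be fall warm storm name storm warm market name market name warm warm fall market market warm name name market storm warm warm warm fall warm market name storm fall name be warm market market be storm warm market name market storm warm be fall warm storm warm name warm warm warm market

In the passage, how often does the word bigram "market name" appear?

Scanning the 60 overlapping bigram windows for "market name":
  position 5–6: market name
  position 16–17: market name
  position 18–19: market name
  position 35–36: market name
  position 47–48: market name

5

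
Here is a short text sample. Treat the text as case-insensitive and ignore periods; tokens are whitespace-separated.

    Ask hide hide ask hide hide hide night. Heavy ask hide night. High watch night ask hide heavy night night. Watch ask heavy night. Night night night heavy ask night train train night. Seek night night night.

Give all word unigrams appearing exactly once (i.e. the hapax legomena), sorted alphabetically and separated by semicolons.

Unigram counts meeting the condition (exactly once (i.e. the hapax legomena)):
  high: 1
  seek: 1

high; seek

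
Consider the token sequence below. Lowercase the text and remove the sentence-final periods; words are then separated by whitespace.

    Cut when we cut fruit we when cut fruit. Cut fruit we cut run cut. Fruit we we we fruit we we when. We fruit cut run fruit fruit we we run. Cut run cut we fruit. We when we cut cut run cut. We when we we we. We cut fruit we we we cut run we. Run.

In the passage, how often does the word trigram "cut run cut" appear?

3

Scanning the 57 overlapping trigram windows for "cut run cut":
  position 13–15: cut run cut
  position 33–35: cut run cut
  position 42–44: cut run cut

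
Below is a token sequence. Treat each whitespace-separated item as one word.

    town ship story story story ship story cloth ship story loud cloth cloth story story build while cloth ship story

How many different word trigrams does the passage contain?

20 tokens → 18 trigram windows in total.
Repeated trigrams (each contributes count−1 duplicates):
  cloth ship story: 2
1 duplicate windows → 18 − 1 = 17 distinct.

17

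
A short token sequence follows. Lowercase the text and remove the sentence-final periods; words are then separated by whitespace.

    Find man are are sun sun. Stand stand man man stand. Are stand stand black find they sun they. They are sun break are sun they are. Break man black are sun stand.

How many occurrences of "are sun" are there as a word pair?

4

Scanning the 32 overlapping bigram windows for "are sun":
  position 4–5: are sun
  position 21–22: are sun
  position 24–25: are sun
  position 31–32: are sun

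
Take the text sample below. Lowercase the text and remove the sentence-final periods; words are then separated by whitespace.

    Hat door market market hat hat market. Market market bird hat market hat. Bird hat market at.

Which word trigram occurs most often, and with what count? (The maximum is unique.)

"bird hat market", 2 times

Trigram frequencies (highest first):
  bird hat market: 2
  hat door market: 1
  door market market: 1
  market market hat: 1
  market hat hat: 1
  hat hat market: 1
  … (8 more, each ≤ 1)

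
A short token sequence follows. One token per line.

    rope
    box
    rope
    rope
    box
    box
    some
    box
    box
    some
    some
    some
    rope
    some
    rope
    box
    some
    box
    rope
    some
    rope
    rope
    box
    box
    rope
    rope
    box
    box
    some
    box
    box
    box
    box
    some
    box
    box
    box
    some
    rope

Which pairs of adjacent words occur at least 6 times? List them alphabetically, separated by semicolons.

Bigram counts meeting the condition (at least 6 times):
  box box: 9
  box some: 6

box box; box some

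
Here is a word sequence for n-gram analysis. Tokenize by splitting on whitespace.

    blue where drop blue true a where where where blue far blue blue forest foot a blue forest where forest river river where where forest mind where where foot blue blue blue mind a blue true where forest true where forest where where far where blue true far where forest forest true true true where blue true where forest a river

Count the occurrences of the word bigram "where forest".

6

Scanning the 60 overlapping bigram windows for "where forest":
  position 19–20: where forest
  position 24–25: where forest
  position 37–38: where forest
  position 40–41: where forest
  position 49–50: where forest
  position 58–59: where forest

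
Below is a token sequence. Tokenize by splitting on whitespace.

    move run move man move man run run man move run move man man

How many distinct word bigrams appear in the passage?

14 tokens → 13 bigram windows in total.
Repeated bigrams (each contributes count−1 duplicates):
  move man: 3
  man move: 2
  move run: 2
  run move: 2
5 duplicate windows → 13 − 5 = 8 distinct.

8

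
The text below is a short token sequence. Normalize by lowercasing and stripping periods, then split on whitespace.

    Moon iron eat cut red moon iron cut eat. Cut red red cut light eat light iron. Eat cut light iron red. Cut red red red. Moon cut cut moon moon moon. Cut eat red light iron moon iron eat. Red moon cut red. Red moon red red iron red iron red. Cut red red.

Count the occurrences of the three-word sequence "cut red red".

4

Scanning the 53 overlapping trigram windows for "cut red red":
  position 10–12: cut red red
  position 23–25: cut red red
  position 43–45: cut red red
  position 53–55: cut red red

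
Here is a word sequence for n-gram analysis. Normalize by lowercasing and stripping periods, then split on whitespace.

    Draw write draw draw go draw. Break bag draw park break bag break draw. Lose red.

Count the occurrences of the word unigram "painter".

Scanning the 16 tokens for "painter":
  (none found)

0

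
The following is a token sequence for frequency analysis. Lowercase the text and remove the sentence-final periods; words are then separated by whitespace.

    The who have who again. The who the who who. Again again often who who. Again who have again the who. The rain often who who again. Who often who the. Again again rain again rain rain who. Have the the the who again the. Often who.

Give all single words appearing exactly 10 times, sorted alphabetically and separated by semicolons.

Unigram counts meeting the condition (exactly 10 times):
  again: 10
  the: 10

again; the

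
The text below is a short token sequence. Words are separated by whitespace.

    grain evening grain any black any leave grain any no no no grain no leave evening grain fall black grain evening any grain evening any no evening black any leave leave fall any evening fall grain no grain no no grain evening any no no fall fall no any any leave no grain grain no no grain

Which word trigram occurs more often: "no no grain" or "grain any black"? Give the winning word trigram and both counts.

"no no grain": 3 occurrences
"grain any black": 1 occurrence

"no no grain" (3 vs 1)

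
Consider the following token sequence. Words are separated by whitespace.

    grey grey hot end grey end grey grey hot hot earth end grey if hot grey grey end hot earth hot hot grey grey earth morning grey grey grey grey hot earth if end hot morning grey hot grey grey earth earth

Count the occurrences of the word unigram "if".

2

Scanning the 42 tokens for "if":
  position 14: if
  position 33: if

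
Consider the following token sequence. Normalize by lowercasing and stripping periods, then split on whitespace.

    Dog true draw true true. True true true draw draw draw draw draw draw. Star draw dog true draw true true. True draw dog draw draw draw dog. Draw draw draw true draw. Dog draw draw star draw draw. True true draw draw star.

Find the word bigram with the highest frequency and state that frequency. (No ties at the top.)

Bigram frequencies (highest first):
  draw draw: 12
  true true: 7
  true draw: 6
  draw true: 4
  draw dog: 4
  draw star: 3
  … (3 more, each ≤ 3)

"draw draw", 12 times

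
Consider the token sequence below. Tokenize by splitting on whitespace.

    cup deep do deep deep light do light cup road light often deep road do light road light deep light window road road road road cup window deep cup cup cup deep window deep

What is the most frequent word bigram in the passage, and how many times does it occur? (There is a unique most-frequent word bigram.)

"road road", 3 times

Bigram frequencies (highest first):
  road road: 3
  cup deep: 2
  deep light: 2
  do light: 2
  road light: 2
  window deep: 2
  … (19 more, each ≤ 2)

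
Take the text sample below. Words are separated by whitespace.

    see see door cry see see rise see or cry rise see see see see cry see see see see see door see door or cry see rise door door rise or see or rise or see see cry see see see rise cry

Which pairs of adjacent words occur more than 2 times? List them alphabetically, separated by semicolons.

cry see; see door; see rise; see see

Bigram counts meeting the condition (more than 2 times):
  cry see: 4
  see door: 3
  see rise: 3
  see see: 12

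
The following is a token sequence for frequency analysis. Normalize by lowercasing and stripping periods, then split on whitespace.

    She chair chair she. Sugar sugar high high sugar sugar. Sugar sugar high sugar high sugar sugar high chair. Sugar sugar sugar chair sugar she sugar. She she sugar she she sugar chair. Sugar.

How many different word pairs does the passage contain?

13

34 tokens → 33 bigram windows in total.
Repeated bigrams (each contributes count−1 duplicates):
  sugar sugar: 7
  she sugar: 4
  sugar high: 4
  chair sugar: 3
  high sugar: 3
  sugar she: 3
  she she: 2
  sugar chair: 2
20 duplicate windows → 33 − 20 = 13 distinct.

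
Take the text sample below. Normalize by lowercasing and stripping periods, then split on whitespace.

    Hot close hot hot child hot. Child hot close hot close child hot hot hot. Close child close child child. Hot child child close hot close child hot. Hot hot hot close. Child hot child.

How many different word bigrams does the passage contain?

8

35 tokens → 34 bigram windows in total.
Repeated bigrams (each contributes count−1 duplicates):
  child hot: 6
  hot close: 6
  hot hot: 6
  close child: 5
  hot child: 4
  close hot: 3
  child child: 2
  child close: 2
26 duplicate windows → 34 − 26 = 8 distinct.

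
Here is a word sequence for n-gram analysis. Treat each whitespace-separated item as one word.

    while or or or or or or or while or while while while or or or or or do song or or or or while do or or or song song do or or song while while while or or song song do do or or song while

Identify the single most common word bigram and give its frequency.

"or or", 18 times

Bigram frequencies (highest first):
  or or: 18
  while or: 4
  while while: 4
  or song: 4
  or while: 3
  do or: 3
  … (8 more, each ≤ 2)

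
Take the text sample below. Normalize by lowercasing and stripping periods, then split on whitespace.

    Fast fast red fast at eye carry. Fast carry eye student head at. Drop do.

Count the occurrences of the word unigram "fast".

4

Scanning the 15 tokens for "fast":
  position 1: fast
  position 2: fast
  position 4: fast
  position 8: fast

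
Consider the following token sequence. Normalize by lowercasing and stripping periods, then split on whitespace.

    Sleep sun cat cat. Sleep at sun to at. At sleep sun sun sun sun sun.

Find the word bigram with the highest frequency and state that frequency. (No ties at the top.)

Bigram frequencies (highest first):
  sun sun: 4
  sleep sun: 2
  sun cat: 1
  cat cat: 1
  cat sleep: 1
  sleep at: 1
  … (5 more, each ≤ 1)

"sun sun", 4 times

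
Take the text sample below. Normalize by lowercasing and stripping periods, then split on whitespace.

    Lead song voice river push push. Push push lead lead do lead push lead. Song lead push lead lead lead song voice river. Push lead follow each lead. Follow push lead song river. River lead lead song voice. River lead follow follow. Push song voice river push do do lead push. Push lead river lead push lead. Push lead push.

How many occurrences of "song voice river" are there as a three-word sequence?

4

Scanning the 58 overlapping trigram windows for "song voice river":
  position 2–4: song voice river
  position 21–23: song voice river
  position 37–39: song voice river
  position 44–46: song voice river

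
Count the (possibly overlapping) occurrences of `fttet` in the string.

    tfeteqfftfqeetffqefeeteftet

0

Sliding a length-5 window over the 27 characters (23 positions):
  (no match at any position)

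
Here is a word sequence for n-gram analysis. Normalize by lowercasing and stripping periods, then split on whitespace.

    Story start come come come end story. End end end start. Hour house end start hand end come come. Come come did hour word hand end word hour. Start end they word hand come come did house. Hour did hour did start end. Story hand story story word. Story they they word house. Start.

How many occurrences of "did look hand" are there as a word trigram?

0

Scanning the 52 overlapping trigram windows for "did look hand":
  (none found)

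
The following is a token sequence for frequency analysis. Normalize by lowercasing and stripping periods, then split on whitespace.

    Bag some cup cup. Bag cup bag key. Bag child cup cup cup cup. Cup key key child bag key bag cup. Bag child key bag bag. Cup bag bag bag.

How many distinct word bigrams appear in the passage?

15

31 tokens → 30 bigram windows in total.
Repeated bigrams (each contributes count−1 duplicates):
  cup cup: 5
  cup bag: 4
  bag bag: 3
  bag cup: 3
  key bag: 3
  bag child: 2
  bag key: 2
15 duplicate windows → 30 − 15 = 15 distinct.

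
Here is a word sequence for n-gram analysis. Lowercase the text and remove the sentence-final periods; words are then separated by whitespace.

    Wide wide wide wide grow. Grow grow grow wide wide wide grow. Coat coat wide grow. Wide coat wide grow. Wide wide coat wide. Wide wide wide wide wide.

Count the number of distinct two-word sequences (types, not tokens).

29 tokens → 28 bigram windows in total.
Repeated bigrams (each contributes count−1 duplicates):
  wide wide: 11
  wide grow: 4
  coat wide: 3
  grow grow: 3
  grow wide: 3
  wide coat: 2
20 duplicate windows → 28 − 20 = 8 distinct.

8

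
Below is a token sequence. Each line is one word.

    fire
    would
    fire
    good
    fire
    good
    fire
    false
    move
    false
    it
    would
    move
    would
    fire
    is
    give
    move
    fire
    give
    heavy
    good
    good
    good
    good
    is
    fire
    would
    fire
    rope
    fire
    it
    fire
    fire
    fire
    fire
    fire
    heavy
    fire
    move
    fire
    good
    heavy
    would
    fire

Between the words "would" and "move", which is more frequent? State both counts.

"would": 5 occurrences
"move": 4 occurrences

"would" (5 vs 4)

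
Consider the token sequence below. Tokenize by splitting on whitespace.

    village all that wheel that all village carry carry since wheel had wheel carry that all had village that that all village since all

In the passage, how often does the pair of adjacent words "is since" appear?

0

Scanning the 23 overlapping bigram windows for "is since":
  (none found)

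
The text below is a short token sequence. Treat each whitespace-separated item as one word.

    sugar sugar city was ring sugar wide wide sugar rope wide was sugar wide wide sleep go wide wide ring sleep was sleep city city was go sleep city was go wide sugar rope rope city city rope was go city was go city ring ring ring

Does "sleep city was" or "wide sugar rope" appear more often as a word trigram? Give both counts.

"wide sugar rope" (2 vs 1)

"sleep city was": 1 occurrence
"wide sugar rope": 2 occurrences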